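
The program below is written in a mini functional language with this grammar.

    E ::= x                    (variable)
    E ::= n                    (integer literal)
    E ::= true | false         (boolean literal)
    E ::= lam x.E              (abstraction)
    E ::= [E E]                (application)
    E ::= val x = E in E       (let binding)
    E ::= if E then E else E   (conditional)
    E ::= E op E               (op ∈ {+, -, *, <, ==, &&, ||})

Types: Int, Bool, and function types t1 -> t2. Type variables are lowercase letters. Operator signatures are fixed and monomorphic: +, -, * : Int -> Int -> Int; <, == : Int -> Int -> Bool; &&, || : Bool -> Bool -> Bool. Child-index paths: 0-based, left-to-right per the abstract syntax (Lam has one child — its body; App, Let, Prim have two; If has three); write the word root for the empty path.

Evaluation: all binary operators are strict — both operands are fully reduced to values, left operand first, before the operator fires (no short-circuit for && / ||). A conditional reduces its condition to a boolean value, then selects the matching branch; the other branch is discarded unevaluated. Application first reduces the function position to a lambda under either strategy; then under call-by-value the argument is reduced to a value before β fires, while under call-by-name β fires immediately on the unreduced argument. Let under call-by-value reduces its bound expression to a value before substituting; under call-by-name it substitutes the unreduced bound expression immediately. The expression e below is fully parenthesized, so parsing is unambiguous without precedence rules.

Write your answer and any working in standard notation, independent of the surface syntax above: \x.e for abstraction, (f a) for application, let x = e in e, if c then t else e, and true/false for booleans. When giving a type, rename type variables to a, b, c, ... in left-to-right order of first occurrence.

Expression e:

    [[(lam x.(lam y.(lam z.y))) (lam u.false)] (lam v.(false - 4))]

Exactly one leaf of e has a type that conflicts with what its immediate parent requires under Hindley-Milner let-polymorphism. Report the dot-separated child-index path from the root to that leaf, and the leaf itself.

Answer: 1.0.0 : false

Working:
y : b
\z._ : c -> b
\y._ : b -> c -> b
\x._ : a -> b -> c -> b
\u._ : d -> Bool
  unify a -> b -> c -> b ~ (d -> Bool) -> e
  unify a ~ d -> Bool
  unify b -> c -> b ~ e
_ _ : b -> c -> b
  unify Bool ~ Int
  FAIL: mismatch Bool ~ Int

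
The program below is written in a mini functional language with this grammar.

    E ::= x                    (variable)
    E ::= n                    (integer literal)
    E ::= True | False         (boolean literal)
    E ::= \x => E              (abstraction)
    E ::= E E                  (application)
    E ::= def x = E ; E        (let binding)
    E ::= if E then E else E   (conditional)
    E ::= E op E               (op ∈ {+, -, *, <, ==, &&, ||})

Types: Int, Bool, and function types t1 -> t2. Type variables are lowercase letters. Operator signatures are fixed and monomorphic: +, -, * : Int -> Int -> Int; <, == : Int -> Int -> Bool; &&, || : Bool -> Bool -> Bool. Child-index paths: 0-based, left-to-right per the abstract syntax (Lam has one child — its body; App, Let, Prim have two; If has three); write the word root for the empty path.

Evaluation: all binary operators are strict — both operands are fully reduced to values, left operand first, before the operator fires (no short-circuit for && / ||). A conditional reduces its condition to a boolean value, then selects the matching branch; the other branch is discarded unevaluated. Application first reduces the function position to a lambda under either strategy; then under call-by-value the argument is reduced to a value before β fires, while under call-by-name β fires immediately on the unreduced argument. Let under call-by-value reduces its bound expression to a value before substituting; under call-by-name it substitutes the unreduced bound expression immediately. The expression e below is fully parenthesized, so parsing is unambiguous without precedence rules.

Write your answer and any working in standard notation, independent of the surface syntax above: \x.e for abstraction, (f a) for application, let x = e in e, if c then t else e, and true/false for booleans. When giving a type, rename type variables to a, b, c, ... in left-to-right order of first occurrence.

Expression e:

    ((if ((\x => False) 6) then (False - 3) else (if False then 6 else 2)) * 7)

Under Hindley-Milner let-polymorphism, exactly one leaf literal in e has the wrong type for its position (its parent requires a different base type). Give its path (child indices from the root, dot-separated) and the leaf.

Answer: 0.1.0 : false

Trace:
\x._ : a -> Bool
  unify a -> Bool ~ Int -> b
  unify a ~ Int
  unify Bool ~ b
_ _ : Bool
  unify Bool ~ Bool
  unify Bool ~ Int
  FAIL: mismatch Bool ~ Int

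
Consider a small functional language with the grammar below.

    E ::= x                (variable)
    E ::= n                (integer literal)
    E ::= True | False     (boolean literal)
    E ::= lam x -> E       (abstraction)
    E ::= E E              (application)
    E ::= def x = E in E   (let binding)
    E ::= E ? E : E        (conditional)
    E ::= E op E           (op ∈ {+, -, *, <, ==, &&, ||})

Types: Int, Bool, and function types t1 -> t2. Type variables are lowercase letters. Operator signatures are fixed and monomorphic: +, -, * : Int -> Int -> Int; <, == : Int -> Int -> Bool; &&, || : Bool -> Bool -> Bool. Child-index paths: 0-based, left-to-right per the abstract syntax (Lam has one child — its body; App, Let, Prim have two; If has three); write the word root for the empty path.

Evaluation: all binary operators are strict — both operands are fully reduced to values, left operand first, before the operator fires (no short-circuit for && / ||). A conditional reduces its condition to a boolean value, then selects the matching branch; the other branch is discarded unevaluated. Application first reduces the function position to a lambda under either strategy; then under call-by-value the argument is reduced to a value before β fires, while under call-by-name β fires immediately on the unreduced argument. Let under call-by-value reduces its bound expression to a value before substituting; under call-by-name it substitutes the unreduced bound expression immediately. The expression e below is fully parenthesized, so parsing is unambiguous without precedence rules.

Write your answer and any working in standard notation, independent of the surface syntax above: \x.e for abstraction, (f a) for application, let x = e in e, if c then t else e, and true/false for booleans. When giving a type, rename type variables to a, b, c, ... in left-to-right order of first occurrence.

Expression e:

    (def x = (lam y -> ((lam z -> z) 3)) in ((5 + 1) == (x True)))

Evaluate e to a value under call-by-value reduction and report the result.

Working:
step 0: (let x = (\y.((\z.z) 3)) in ((5 + 1) == (x true)))
step 1: [let@root] ((5 + 1) == ((\y.((\z.z) 3)) true))
step 2: [delta@0] (6 == ((\y.((\z.z) 3)) true))
step 3: [beta@1] (6 == ((\z.z) 3))
step 4: [beta@1] (6 == 3)
step 5: [delta@root] false

Answer: false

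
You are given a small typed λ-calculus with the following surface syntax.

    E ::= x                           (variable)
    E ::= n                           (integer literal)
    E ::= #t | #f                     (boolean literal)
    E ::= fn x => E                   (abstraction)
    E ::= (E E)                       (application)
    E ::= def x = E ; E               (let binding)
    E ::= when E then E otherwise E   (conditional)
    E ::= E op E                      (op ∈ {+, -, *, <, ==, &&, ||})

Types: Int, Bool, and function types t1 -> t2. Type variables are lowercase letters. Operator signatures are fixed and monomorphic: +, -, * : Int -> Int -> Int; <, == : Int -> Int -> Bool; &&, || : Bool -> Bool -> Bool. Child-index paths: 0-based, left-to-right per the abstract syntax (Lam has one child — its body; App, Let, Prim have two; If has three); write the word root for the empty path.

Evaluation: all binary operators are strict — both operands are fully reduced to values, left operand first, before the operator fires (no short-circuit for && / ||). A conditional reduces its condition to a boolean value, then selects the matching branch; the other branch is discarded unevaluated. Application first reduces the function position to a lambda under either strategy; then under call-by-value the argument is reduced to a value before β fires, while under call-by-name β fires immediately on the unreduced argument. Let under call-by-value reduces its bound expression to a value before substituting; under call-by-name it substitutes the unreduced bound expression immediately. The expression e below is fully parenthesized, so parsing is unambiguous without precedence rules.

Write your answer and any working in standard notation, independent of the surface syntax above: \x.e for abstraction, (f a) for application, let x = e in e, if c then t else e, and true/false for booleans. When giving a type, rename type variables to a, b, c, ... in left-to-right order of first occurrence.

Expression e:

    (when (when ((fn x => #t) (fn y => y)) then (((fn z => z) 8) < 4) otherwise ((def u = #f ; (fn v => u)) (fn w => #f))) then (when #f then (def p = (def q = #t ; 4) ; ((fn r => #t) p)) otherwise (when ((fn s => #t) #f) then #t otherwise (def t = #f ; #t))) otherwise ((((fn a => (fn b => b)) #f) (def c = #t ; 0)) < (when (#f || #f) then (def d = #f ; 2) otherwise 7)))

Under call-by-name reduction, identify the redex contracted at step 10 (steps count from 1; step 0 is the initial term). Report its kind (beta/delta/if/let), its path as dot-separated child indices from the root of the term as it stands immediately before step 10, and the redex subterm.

Derivation:
step 0: (if (if ((\x.true) (\y.y)) then (((\z.z) 8) < 4) else ((let u = false in (\v.u)) (\w.false))) then (if false then (let p = (let q = true in 4) in ((\r.true) p)) else (if ((\s.true) false) then true else (let t = false in true))) else ((((\a.(\b.b)) false) (let c = true in 0)) < (if (false || false) then (let d = false in 2) else 7)))
step 1: [beta@0.0] (if (if true then (((\z.z) 8) < 4) else ((let u = false in (\v.u)) (\w.false))) then (if false then (let p = (let q = true in 4) in ((\r.true) p)) else (if ((\s.true) false) then true else (let t = false in true))) else ((((\a.(\b.b)) false) (let c = true in 0)) < (if (false || false) then (let d = false in 2) else 7)))
step 2: [if@0] (if (((\z.z) 8) < 4) then (if false then (let p = (let q = true in 4) in ((\r.true) p)) else (if ((\s.true) false) then true else (let t = false in true))) else ((((\a.(\b.b)) false) (let c = true in 0)) < (if (false || false) then (let d = false in 2) else 7)))
step 3: [beta@0.0] (if (8 < 4) then (if false then (let p = (let q = true in 4) in ((\r.true) p)) else (if ((\s.true) false) then true else (let t = false in true))) else ((((\a.(\b.b)) false) (let c = true in 0)) < (if (false || false) then (let d = false in 2) else 7)))
step 4: [delta@0] (if false then (if false then (let p = (let q = true in 4) in ((\r.true) p)) else (if ((\s.true) false) then true else (let t = false in true))) else ((((\a.(\b.b)) false) (let c = true in 0)) < (if (false || false) then (let d = false in 2) else 7)))
step 5: [if@root] ((((\a.(\b.b)) false) (let c = true in 0)) < (if (false || false) then (let d = false in 2) else 7))
step 6: [beta@0.0] (((\b.b) (let c = true in 0)) < (if (false || false) then (let d = false in 2) else 7))
step 7: [beta@0] ((let c = true in 0) < (if (false || false) then (let d = false in 2) else 7))
step 8: [let@0] (0 < (if (false || false) then (let d = false in 2) else 7))
step 9: [delta@1.0] (0 < (if false then (let d = false in 2) else 7))
step 10: [if@1] (0 < 7)

Answer: if at 1 : (if false then (let d = false in 2) else 7)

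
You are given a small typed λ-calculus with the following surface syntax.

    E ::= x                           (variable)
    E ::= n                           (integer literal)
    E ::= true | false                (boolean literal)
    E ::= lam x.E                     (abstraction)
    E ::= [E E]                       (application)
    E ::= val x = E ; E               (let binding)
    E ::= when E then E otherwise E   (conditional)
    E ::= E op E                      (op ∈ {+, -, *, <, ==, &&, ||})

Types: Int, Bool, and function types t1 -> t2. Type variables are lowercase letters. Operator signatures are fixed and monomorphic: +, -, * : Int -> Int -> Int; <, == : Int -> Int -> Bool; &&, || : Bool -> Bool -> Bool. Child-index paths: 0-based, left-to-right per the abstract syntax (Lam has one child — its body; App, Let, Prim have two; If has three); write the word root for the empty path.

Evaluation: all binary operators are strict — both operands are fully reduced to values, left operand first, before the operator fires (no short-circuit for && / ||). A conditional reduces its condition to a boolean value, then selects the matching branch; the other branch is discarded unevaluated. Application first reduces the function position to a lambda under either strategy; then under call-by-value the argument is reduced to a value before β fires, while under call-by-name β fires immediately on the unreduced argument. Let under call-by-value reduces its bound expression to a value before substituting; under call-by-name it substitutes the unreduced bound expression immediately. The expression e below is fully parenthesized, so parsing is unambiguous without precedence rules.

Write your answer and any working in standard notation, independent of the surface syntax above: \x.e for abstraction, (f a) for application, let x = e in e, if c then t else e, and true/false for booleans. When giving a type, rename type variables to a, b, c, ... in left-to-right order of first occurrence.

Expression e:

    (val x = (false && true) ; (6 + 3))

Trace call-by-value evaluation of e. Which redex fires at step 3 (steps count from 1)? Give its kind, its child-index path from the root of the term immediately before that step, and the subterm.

Answer: delta at root : (6 + 3)

Derivation:
step 0: (let x = (false && true) in (6 + 3))
step 1: [delta@0] (let x = false in (6 + 3))
step 2: [let@root] (6 + 3)
step 3: [delta@root] 9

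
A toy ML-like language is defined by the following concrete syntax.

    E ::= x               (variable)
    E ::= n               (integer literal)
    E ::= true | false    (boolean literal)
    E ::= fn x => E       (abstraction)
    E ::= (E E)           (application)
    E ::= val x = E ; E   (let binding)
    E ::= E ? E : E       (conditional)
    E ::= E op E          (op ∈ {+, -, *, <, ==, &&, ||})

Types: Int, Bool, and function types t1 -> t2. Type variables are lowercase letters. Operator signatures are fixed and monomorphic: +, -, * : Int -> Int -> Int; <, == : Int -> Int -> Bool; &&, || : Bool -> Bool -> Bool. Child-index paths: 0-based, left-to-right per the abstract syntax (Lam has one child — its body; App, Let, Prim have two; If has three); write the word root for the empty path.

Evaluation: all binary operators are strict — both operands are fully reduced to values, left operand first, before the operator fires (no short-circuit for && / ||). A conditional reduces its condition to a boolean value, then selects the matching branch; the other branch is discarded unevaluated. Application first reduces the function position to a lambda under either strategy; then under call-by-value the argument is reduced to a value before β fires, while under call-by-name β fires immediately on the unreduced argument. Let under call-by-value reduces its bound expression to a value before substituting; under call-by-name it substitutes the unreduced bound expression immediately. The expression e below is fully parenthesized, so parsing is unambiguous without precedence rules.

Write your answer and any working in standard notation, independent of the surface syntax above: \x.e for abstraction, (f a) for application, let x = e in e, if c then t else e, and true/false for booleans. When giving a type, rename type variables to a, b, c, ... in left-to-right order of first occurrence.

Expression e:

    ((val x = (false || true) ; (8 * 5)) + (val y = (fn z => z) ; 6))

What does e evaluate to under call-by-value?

Derivation:
step 0: ((let x = (false || true) in (8 * 5)) + (let y = (\z.z) in 6))
step 1: [delta@0.0] ((let x = true in (8 * 5)) + (let y = (\z.z) in 6))
step 2: [let@0] ((8 * 5) + (let y = (\z.z) in 6))
step 3: [delta@0] (40 + (let y = (\z.z) in 6))
step 4: [let@1] (40 + 6)
step 5: [delta@root] 46

Answer: 46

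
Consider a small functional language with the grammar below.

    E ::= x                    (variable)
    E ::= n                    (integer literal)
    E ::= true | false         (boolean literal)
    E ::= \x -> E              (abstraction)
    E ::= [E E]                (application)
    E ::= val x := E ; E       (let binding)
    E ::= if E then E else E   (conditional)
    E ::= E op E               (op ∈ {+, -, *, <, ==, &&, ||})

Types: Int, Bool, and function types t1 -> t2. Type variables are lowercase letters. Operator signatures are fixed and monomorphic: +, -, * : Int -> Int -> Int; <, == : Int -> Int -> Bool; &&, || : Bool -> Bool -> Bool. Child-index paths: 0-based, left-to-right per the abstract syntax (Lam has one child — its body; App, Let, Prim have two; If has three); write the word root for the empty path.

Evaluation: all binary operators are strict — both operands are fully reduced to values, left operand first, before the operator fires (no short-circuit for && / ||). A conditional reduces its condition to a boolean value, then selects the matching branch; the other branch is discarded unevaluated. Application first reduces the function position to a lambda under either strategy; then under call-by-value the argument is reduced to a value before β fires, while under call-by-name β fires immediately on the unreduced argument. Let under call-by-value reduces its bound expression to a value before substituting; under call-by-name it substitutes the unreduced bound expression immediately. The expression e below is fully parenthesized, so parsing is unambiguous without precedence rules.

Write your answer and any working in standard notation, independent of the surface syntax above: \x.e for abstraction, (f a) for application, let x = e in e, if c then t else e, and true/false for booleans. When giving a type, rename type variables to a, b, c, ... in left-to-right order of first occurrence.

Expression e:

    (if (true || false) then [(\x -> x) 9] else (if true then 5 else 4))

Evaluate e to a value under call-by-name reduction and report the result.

Answer: 9

Working:
step 0: (if (true || false) then ((\x.x) 9) else (if true then 5 else 4))
step 1: [delta@0] (if true then ((\x.x) 9) else (if true then 5 else 4))
step 2: [if@root] ((\x.x) 9)
step 3: [beta@root] 9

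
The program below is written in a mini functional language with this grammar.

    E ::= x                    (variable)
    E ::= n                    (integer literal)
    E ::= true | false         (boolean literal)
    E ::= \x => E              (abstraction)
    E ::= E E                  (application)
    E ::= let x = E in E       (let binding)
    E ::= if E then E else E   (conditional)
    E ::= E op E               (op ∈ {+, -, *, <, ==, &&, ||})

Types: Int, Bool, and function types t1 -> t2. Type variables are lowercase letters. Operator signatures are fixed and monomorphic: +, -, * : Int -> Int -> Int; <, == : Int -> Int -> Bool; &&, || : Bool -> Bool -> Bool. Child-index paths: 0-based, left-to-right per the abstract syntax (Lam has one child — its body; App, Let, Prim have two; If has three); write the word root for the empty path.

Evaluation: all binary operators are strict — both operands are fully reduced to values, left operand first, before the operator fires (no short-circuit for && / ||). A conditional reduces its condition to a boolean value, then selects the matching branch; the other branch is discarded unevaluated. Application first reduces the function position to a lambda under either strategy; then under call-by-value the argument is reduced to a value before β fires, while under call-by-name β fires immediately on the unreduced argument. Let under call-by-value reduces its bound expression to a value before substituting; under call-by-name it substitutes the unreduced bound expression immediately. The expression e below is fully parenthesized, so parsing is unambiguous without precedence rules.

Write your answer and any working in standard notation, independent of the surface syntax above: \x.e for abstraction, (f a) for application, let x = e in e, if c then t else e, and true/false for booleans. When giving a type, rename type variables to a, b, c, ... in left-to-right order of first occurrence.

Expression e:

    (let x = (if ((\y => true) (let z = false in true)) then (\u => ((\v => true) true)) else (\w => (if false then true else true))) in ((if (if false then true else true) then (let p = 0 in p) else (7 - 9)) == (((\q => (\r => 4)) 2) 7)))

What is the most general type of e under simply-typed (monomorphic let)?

Trace:
\y._ : a -> Bool
let z : Bool
  unify a -> Bool ~ Bool -> b
  unify a ~ Bool
  unify Bool ~ b
_ _ : Bool
  unify Bool ~ Bool
\v._ : d -> Bool
  unify d -> Bool ~ Bool -> e
  unify d ~ Bool
  unify Bool ~ e
_ _ : Bool
\u._ : c -> Bool
  unify Bool ~ Bool
  unify Bool ~ Bool
\w._ : f -> Bool
  unify c -> Bool ~ f -> Bool
  unify c ~ f
  unify Bool ~ Bool
let x : f -> Bool
  unify Bool ~ Bool
  unify Bool ~ Bool
  unify Bool ~ Bool
let p : Int
p : Int
  unify Int ~ Int
  unify Int ~ Int
  unify Int ~ Int
  unify Int ~ Int
\r._ : h -> Int
\q._ : g -> h -> Int
  unify g -> h -> Int ~ Int -> i
  unify g ~ Int
  unify h -> Int ~ i
_ _ : h -> Int
  unify h -> Int ~ Int -> j
  unify h ~ Int
  unify Int ~ j
_ _ : Int
  unify Int ~ Int

Answer: Bool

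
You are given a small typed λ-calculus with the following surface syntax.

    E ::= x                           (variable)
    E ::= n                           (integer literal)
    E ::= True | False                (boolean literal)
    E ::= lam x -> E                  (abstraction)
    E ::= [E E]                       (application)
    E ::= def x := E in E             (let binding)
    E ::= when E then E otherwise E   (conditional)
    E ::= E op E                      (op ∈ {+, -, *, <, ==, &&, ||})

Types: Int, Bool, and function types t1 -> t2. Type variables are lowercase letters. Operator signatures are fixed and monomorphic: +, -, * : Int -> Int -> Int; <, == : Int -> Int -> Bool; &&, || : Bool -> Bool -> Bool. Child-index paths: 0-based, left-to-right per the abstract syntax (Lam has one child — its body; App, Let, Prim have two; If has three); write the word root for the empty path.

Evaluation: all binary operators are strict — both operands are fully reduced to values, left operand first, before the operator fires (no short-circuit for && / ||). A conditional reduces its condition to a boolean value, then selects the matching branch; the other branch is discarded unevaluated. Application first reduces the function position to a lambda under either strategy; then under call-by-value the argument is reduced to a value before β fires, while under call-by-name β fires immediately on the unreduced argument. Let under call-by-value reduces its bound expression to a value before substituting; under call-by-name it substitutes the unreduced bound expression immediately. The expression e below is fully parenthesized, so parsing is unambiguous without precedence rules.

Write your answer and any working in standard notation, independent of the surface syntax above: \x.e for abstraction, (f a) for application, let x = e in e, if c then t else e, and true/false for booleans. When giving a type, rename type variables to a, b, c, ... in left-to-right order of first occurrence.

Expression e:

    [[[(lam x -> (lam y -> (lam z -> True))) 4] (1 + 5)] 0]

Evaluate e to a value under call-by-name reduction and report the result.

Answer: true

Trace:
step 0: ((((\x.(\y.(\z.true))) 4) (1 + 5)) 0)
step 1: [beta@0.0] (((\y.(\z.true)) (1 + 5)) 0)
step 2: [beta@0] ((\z.true) 0)
step 3: [beta@root] true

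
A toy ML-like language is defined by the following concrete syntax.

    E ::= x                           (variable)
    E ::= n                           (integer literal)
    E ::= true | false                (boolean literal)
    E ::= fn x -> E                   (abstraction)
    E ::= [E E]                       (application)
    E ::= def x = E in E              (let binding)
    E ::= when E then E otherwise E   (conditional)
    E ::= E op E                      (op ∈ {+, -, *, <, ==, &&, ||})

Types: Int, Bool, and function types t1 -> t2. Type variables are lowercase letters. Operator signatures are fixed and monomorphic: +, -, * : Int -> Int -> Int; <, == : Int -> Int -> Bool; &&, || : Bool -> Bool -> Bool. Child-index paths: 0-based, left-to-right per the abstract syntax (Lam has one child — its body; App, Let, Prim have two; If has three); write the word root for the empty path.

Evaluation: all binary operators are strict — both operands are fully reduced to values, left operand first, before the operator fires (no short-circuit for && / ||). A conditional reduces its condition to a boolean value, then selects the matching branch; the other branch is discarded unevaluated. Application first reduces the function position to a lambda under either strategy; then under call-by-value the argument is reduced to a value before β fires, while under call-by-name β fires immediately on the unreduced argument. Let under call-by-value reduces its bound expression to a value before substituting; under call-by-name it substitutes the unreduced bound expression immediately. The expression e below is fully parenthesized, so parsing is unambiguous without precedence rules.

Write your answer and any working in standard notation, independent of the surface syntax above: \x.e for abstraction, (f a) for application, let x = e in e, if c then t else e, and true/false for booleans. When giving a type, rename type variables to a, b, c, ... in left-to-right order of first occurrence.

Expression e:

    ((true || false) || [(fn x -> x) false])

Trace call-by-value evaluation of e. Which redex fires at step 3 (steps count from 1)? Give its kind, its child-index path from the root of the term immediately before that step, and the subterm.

Answer: delta at root : (true || false)

Working:
step 0: ((true || false) || ((\x.x) false))
step 1: [delta@0] (true || ((\x.x) false))
step 2: [beta@1] (true || false)
step 3: [delta@root] true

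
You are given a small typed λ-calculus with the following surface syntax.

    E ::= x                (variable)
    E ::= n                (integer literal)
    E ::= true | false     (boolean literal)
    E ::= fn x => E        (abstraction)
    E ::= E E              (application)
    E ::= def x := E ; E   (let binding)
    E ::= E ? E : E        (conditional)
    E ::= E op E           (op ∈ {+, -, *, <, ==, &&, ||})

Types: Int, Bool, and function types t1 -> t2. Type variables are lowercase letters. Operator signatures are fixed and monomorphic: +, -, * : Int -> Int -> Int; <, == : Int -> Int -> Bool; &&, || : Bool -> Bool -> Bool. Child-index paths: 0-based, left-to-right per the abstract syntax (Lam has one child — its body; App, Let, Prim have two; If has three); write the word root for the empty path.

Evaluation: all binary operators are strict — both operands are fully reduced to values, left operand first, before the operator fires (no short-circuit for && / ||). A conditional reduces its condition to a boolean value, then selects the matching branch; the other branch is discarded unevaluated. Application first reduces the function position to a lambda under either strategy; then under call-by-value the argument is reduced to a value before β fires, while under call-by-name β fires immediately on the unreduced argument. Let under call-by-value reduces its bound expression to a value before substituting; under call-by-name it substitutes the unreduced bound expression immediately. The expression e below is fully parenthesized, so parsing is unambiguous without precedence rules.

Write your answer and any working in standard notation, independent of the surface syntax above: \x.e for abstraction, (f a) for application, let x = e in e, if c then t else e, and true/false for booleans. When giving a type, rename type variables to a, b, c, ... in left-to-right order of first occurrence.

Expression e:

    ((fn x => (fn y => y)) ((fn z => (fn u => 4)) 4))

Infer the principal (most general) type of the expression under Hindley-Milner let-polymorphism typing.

Answer: a -> a

Trace:
y : b
\y._ : b -> b
\x._ : a -> b -> b
\u._ : d -> Int
\z._ : c -> d -> Int
  unify c -> d -> Int ~ Int -> e
  unify c ~ Int
  unify d -> Int ~ e
_ _ : d -> Int
  unify a -> b -> b ~ (d -> Int) -> f
  unify a ~ d -> Int
  unify b -> b ~ f
_ _ : b -> b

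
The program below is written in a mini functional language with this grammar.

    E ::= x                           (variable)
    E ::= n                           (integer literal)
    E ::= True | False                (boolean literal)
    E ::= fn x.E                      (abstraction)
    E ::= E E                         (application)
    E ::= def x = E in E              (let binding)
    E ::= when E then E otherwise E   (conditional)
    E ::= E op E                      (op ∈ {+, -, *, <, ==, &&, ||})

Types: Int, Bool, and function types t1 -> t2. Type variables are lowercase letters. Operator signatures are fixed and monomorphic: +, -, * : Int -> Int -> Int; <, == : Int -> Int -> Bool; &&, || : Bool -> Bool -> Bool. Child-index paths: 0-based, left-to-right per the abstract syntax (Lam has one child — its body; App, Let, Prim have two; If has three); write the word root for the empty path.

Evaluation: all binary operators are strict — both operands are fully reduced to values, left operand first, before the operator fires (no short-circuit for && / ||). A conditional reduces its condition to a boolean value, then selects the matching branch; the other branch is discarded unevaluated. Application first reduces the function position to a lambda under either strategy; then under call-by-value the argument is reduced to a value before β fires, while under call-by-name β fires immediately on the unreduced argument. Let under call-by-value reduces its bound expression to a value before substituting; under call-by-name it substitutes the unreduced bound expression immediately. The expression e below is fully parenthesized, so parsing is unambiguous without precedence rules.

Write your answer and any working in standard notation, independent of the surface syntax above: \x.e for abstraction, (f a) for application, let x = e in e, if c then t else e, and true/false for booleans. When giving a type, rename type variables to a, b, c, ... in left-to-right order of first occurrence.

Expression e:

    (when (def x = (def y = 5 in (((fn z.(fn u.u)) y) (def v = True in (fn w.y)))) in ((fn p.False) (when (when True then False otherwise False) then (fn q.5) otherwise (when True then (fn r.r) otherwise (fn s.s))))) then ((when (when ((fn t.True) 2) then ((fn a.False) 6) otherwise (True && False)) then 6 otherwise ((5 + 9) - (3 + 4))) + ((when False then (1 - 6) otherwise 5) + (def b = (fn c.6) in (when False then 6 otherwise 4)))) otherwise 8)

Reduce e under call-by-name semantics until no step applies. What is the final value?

Trace:
step 0: (if (let x = (let y = 5 in (((\z.(\u.u)) y) (let v = true in (\w.y)))) in ((\p.false) (if (if true then false else false) then (\q.5) else (if true then (\r.r) else (\s.s))))) then ((if (if ((\t.true) 2) then ((\a.false) 6) else (true && false)) then 6 else ((5 + 9) - (3 + 4))) + ((if false then (1 - 6) else 5) + (let b = (\c.6) in (if false then 6 else 4)))) else 8)
step 1: [let@0] (if ((\p.false) (if (if true then false else false) then (\q.5) else (if true then (\r.r) else (\s.s)))) then ((if (if ((\t.true) 2) then ((\a.false) 6) else (true && false)) then 6 else ((5 + 9) - (3 + 4))) + ((if false then (1 - 6) else 5) + (let b = (\c.6) in (if false then 6 else 4)))) else 8)
step 2: [beta@0] (if false then ((if (if ((\t.true) 2) then ((\a.false) 6) else (true && false)) then 6 else ((5 + 9) - (3 + 4))) + ((if false then (1 - 6) else 5) + (let b = (\c.6) in (if false then 6 else 4)))) else 8)
step 3: [if@root] 8

Answer: 8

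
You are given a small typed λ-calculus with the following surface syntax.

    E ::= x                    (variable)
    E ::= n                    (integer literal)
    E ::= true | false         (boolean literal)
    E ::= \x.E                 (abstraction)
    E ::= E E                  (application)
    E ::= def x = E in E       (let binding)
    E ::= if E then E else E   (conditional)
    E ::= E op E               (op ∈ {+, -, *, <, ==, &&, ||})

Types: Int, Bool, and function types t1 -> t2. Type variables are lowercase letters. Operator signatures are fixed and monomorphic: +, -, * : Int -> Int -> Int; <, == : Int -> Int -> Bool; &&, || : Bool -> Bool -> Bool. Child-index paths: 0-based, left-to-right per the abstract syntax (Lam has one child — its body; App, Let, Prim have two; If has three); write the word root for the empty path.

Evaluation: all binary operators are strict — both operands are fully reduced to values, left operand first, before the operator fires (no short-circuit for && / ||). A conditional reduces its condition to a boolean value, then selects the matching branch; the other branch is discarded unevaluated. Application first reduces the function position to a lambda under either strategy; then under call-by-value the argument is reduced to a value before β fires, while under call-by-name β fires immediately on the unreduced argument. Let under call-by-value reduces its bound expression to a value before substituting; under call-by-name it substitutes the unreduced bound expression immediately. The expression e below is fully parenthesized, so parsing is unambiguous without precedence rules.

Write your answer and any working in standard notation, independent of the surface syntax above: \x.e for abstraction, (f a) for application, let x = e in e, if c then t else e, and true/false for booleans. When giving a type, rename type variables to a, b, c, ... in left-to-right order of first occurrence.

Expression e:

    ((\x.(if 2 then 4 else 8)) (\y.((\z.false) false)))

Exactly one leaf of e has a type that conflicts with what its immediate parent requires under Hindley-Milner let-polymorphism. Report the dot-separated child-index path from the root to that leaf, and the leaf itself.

Answer: 0.0.0 : 2

Derivation:
  unify Int ~ Bool
  FAIL: mismatch Int ~ Bool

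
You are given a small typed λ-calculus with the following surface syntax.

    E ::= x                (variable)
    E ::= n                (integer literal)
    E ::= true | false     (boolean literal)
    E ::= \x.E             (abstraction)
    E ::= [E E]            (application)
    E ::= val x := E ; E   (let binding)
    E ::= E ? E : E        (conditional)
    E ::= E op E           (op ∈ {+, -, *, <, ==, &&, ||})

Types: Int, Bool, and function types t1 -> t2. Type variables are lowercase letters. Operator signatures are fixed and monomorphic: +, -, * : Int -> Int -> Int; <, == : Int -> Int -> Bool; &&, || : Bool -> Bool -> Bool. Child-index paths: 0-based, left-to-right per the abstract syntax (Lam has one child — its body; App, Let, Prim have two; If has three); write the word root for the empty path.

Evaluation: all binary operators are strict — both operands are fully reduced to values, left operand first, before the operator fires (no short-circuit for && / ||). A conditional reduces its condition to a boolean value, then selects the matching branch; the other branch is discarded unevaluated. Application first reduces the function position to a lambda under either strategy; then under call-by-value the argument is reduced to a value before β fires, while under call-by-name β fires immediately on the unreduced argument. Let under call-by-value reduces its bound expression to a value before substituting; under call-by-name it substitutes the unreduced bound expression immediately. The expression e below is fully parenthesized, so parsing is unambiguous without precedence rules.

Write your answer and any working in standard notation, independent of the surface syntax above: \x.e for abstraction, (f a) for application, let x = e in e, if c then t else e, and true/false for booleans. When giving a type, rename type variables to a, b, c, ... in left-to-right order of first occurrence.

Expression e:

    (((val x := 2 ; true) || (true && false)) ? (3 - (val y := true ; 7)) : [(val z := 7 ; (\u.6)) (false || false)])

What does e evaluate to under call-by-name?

Working:
step 0: (if ((let x = 2 in true) || (true && false)) then (3 - (let y = true in 7)) else ((let z = 7 in (\u.6)) (false || false)))
step 1: [let@0.0] (if (true || (true && false)) then (3 - (let y = true in 7)) else ((let z = 7 in (\u.6)) (false || false)))
step 2: [delta@0.1] (if (true || false) then (3 - (let y = true in 7)) else ((let z = 7 in (\u.6)) (false || false)))
step 3: [delta@0] (if true then (3 - (let y = true in 7)) else ((let z = 7 in (\u.6)) (false || false)))
step 4: [if@root] (3 - (let y = true in 7))
step 5: [let@1] (3 - 7)
step 6: [delta@root] -4

Answer: -4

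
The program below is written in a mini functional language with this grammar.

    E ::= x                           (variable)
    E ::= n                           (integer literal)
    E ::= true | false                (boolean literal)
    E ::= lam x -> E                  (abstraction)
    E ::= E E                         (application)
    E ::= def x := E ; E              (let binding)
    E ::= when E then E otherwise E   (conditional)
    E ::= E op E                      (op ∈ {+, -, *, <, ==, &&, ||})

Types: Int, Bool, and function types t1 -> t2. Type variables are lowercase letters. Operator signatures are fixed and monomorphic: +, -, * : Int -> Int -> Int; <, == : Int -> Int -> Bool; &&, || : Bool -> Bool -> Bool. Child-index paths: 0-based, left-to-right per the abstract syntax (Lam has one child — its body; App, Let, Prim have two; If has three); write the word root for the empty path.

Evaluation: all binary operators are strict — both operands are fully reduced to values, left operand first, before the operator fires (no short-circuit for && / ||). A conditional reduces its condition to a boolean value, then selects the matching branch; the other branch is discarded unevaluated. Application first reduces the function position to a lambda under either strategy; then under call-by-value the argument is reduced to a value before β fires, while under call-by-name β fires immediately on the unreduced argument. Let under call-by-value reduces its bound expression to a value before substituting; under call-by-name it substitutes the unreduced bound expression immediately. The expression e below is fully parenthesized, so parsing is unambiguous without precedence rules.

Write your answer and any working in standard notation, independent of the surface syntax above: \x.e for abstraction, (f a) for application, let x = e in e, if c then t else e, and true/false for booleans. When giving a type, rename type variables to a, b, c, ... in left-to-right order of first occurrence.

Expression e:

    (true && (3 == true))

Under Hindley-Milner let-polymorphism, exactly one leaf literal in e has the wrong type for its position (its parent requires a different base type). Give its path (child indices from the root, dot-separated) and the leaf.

Derivation:
  unify Bool ~ Bool
  unify Int ~ Int
  unify Bool ~ Int
  FAIL: mismatch Bool ~ Int

Answer: 1.1 : true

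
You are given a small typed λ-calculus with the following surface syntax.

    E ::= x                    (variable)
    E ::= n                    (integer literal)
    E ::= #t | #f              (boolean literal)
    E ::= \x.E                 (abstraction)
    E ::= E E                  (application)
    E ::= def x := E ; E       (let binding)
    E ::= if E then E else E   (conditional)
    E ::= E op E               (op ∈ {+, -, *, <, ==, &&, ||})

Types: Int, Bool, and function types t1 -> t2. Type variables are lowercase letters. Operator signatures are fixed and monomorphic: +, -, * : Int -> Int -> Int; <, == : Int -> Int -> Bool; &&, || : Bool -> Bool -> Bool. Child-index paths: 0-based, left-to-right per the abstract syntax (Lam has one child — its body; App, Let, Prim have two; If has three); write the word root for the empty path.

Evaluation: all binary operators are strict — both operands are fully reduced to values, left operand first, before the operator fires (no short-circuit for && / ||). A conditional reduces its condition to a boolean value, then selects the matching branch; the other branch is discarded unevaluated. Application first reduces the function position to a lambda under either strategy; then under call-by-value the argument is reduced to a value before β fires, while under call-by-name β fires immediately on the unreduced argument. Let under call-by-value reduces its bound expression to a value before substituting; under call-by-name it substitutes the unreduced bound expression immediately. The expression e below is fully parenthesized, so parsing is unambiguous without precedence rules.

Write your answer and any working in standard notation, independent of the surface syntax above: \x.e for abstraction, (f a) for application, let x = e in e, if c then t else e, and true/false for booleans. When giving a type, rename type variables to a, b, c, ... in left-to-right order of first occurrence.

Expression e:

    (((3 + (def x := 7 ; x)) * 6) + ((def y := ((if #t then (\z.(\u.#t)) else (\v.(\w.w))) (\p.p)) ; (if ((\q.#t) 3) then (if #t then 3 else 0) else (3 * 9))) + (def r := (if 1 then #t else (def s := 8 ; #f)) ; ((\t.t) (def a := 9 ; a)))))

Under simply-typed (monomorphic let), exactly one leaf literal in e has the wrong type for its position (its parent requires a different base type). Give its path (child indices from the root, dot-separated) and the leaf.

Working:
  unify Int ~ Int
let x : Int
x : Int
  unify Int ~ Int
  unify Int ~ Int
  unify Int ~ Int
  unify Int ~ Int
  unify Bool ~ Bool
\u._ : b -> Bool
\z._ : a -> b -> Bool
w : d
\w._ : d -> d
\v._ : c -> d -> d
  unify a -> b -> Bool ~ c -> d -> d
  unify a ~ c
  unify b -> Bool ~ d -> d
  unify b ~ d
  unify Bool ~ d
p : e
\p._ : e -> e
  unify c -> Bool -> Bool ~ (e -> e) -> f
  unify c ~ e -> e
  unify Bool -> Bool ~ f
_ _ : Bool -> Bool
let y : Bool -> Bool
\q._ : g -> Bool
  unify g -> Bool ~ Int -> h
  unify g ~ Int
  unify Bool ~ h
_ _ : Bool
  unify Bool ~ Bool
  unify Bool ~ Bool
  unify Int ~ Int
  unify Int ~ Int
  unify Int ~ Int
  unify Int ~ Int
  unify Int ~ Int
  unify Int ~ Bool
  FAIL: mismatch Int ~ Bool

Answer: 1.1.0.0 : 1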